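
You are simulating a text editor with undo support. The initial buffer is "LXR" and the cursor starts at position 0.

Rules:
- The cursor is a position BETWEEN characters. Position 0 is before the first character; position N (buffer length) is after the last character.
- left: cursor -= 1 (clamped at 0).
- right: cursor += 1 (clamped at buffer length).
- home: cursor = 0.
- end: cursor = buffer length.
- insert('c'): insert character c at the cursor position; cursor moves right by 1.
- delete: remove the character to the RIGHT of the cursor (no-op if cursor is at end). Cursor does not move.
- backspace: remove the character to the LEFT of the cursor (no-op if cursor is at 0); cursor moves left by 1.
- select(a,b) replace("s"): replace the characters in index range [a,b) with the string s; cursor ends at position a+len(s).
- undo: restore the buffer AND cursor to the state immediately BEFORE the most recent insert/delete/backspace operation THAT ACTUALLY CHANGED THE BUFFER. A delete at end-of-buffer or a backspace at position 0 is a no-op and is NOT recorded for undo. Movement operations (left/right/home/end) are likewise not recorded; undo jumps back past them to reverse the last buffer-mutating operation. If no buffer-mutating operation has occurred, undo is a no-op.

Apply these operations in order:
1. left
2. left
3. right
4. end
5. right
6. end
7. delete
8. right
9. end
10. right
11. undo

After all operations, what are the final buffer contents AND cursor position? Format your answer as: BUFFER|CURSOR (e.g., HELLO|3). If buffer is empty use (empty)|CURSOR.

Answer: LXR|3

Derivation:
After op 1 (left): buf='LXR' cursor=0
After op 2 (left): buf='LXR' cursor=0
After op 3 (right): buf='LXR' cursor=1
After op 4 (end): buf='LXR' cursor=3
After op 5 (right): buf='LXR' cursor=3
After op 6 (end): buf='LXR' cursor=3
After op 7 (delete): buf='LXR' cursor=3
After op 8 (right): buf='LXR' cursor=3
After op 9 (end): buf='LXR' cursor=3
After op 10 (right): buf='LXR' cursor=3
After op 11 (undo): buf='LXR' cursor=3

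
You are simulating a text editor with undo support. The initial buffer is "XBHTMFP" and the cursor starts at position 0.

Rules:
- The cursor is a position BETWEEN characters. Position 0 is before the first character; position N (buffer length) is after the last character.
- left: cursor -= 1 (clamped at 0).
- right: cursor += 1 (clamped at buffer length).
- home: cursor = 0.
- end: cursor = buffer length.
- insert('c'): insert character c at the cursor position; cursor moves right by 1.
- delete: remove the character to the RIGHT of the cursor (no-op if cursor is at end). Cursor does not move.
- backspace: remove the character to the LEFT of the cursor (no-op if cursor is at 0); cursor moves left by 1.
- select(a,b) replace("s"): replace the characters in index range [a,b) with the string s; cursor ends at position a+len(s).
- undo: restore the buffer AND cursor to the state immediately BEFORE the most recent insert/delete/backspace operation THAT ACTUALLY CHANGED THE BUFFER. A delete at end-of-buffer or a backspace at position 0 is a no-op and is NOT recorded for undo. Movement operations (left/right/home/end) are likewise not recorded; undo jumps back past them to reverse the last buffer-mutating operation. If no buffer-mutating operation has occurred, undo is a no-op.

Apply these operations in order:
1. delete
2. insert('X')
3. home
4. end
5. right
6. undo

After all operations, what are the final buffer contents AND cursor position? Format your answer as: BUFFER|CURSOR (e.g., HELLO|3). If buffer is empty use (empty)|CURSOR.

Answer: BHTMFP|0

Derivation:
After op 1 (delete): buf='BHTMFP' cursor=0
After op 2 (insert('X')): buf='XBHTMFP' cursor=1
After op 3 (home): buf='XBHTMFP' cursor=0
After op 4 (end): buf='XBHTMFP' cursor=7
After op 5 (right): buf='XBHTMFP' cursor=7
After op 6 (undo): buf='BHTMFP' cursor=0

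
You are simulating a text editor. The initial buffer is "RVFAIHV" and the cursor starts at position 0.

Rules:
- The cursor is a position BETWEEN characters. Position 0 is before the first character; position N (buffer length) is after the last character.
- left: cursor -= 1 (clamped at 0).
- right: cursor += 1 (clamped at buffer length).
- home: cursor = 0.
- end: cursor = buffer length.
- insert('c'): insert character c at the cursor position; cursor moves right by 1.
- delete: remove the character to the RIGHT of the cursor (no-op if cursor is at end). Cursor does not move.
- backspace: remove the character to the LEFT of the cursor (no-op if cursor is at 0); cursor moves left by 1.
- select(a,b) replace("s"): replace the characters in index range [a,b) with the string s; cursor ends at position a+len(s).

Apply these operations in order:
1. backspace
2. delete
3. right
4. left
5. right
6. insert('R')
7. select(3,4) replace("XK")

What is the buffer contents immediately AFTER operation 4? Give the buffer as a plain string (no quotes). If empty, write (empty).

After op 1 (backspace): buf='RVFAIHV' cursor=0
After op 2 (delete): buf='VFAIHV' cursor=0
After op 3 (right): buf='VFAIHV' cursor=1
After op 4 (left): buf='VFAIHV' cursor=0

Answer: VFAIHV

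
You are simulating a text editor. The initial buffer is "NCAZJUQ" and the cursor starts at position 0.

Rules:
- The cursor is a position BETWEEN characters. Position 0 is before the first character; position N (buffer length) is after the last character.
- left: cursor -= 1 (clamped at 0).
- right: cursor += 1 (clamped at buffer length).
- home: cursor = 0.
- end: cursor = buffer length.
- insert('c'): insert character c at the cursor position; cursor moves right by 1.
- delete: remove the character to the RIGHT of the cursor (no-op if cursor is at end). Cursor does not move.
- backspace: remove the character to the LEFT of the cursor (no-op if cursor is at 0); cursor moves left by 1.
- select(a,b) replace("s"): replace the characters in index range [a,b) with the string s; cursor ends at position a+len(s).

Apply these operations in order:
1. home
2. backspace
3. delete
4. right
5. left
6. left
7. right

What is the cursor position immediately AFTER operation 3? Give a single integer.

Answer: 0

Derivation:
After op 1 (home): buf='NCAZJUQ' cursor=0
After op 2 (backspace): buf='NCAZJUQ' cursor=0
After op 3 (delete): buf='CAZJUQ' cursor=0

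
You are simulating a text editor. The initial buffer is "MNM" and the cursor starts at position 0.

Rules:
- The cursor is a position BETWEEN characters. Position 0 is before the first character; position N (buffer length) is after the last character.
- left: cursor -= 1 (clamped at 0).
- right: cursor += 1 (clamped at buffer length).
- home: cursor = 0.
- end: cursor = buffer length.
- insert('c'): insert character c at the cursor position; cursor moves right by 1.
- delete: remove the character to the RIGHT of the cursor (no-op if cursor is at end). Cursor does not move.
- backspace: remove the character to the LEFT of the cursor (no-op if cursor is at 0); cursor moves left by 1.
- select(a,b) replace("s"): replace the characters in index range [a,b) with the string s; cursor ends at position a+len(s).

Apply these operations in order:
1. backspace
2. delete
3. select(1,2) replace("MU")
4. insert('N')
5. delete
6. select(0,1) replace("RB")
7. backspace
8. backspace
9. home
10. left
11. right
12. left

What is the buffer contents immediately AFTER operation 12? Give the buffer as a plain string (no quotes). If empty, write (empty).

After op 1 (backspace): buf='MNM' cursor=0
After op 2 (delete): buf='NM' cursor=0
After op 3 (select(1,2) replace("MU")): buf='NMU' cursor=3
After op 4 (insert('N')): buf='NMUN' cursor=4
After op 5 (delete): buf='NMUN' cursor=4
After op 6 (select(0,1) replace("RB")): buf='RBMUN' cursor=2
After op 7 (backspace): buf='RMUN' cursor=1
After op 8 (backspace): buf='MUN' cursor=0
After op 9 (home): buf='MUN' cursor=0
After op 10 (left): buf='MUN' cursor=0
After op 11 (right): buf='MUN' cursor=1
After op 12 (left): buf='MUN' cursor=0

Answer: MUN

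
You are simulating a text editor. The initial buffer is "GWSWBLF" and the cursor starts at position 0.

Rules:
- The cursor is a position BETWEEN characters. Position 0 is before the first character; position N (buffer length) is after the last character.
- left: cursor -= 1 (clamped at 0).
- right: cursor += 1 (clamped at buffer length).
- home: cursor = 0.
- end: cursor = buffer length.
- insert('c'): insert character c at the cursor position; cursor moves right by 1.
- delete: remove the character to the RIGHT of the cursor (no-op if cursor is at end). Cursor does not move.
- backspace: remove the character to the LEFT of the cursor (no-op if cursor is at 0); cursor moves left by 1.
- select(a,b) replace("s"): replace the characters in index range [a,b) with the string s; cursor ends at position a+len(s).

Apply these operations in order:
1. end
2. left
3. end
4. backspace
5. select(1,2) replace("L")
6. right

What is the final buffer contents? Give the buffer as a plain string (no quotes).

After op 1 (end): buf='GWSWBLF' cursor=7
After op 2 (left): buf='GWSWBLF' cursor=6
After op 3 (end): buf='GWSWBLF' cursor=7
After op 4 (backspace): buf='GWSWBL' cursor=6
After op 5 (select(1,2) replace("L")): buf='GLSWBL' cursor=2
After op 6 (right): buf='GLSWBL' cursor=3

Answer: GLSWBL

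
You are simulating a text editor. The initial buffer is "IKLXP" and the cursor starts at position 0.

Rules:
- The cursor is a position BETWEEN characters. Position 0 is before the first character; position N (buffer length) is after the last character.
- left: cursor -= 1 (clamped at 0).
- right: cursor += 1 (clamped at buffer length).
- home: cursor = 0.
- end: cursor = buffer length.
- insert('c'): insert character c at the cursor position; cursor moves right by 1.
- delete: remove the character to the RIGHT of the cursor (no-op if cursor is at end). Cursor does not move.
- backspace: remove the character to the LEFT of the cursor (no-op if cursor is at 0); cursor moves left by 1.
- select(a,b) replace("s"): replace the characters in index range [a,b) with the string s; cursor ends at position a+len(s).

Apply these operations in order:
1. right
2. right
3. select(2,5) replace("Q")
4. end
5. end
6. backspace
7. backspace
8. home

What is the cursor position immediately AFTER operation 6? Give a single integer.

After op 1 (right): buf='IKLXP' cursor=1
After op 2 (right): buf='IKLXP' cursor=2
After op 3 (select(2,5) replace("Q")): buf='IKQ' cursor=3
After op 4 (end): buf='IKQ' cursor=3
After op 5 (end): buf='IKQ' cursor=3
After op 6 (backspace): buf='IK' cursor=2

Answer: 2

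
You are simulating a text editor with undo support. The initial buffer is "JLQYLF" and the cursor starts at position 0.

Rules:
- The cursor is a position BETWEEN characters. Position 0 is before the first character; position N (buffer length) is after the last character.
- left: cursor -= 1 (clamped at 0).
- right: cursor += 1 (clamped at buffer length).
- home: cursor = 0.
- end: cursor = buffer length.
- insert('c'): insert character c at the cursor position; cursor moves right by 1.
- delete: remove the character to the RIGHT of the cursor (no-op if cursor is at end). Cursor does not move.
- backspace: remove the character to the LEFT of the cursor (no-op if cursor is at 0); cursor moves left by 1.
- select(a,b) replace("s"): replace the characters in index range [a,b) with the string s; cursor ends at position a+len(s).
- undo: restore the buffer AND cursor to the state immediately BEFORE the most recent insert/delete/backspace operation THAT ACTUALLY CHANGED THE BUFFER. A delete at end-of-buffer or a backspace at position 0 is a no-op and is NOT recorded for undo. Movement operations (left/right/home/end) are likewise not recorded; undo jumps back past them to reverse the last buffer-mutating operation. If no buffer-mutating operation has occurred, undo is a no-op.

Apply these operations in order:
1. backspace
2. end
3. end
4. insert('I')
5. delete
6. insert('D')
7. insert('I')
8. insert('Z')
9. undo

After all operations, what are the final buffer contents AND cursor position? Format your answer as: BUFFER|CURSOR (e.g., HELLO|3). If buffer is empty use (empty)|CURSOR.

After op 1 (backspace): buf='JLQYLF' cursor=0
After op 2 (end): buf='JLQYLF' cursor=6
After op 3 (end): buf='JLQYLF' cursor=6
After op 4 (insert('I')): buf='JLQYLFI' cursor=7
After op 5 (delete): buf='JLQYLFI' cursor=7
After op 6 (insert('D')): buf='JLQYLFID' cursor=8
After op 7 (insert('I')): buf='JLQYLFIDI' cursor=9
After op 8 (insert('Z')): buf='JLQYLFIDIZ' cursor=10
After op 9 (undo): buf='JLQYLFIDI' cursor=9

Answer: JLQYLFIDI|9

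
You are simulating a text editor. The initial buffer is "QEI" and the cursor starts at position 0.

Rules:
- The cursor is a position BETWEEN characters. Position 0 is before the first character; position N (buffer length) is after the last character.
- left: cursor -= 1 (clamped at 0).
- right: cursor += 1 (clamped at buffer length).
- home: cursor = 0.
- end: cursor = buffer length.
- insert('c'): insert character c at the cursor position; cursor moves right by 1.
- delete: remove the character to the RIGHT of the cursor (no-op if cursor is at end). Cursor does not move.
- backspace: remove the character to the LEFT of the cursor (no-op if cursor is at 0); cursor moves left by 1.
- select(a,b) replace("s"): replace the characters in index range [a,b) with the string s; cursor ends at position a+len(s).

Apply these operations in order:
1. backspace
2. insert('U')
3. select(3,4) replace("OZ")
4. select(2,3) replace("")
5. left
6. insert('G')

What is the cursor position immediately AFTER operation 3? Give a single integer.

Answer: 5

Derivation:
After op 1 (backspace): buf='QEI' cursor=0
After op 2 (insert('U')): buf='UQEI' cursor=1
After op 3 (select(3,4) replace("OZ")): buf='UQEOZ' cursor=5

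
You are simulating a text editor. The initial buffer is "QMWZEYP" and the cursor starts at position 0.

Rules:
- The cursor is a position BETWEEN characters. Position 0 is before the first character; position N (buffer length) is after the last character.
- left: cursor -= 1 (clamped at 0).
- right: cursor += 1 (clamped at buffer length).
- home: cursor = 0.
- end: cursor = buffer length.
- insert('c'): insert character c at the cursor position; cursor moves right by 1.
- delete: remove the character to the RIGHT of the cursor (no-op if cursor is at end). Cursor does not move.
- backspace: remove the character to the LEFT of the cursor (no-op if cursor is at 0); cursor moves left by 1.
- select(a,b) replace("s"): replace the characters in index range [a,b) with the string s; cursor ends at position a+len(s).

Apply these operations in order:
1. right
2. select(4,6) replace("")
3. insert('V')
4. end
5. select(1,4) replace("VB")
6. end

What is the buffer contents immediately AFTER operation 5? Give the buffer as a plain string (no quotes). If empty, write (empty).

Answer: QVBVP

Derivation:
After op 1 (right): buf='QMWZEYP' cursor=1
After op 2 (select(4,6) replace("")): buf='QMWZP' cursor=4
After op 3 (insert('V')): buf='QMWZVP' cursor=5
After op 4 (end): buf='QMWZVP' cursor=6
After op 5 (select(1,4) replace("VB")): buf='QVBVP' cursor=3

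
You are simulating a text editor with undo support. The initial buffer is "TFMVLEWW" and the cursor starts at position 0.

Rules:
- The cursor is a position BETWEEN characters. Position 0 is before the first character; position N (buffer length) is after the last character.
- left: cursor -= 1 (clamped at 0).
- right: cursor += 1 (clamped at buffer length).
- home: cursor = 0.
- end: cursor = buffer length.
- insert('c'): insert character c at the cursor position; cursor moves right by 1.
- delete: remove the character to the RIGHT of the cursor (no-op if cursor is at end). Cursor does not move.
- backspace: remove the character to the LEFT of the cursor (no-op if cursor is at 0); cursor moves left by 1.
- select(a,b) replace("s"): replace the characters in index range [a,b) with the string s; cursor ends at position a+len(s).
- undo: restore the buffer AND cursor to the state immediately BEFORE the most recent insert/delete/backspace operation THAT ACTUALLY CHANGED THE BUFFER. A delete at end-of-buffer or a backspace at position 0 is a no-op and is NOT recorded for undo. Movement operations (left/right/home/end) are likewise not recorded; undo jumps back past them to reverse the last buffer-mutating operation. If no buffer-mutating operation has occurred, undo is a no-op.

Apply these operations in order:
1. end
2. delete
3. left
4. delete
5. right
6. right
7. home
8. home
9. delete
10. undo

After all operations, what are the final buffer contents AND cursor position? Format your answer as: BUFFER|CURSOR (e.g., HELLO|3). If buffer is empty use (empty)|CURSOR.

After op 1 (end): buf='TFMVLEWW' cursor=8
After op 2 (delete): buf='TFMVLEWW' cursor=8
After op 3 (left): buf='TFMVLEWW' cursor=7
After op 4 (delete): buf='TFMVLEW' cursor=7
After op 5 (right): buf='TFMVLEW' cursor=7
After op 6 (right): buf='TFMVLEW' cursor=7
After op 7 (home): buf='TFMVLEW' cursor=0
After op 8 (home): buf='TFMVLEW' cursor=0
After op 9 (delete): buf='FMVLEW' cursor=0
After op 10 (undo): buf='TFMVLEW' cursor=0

Answer: TFMVLEW|0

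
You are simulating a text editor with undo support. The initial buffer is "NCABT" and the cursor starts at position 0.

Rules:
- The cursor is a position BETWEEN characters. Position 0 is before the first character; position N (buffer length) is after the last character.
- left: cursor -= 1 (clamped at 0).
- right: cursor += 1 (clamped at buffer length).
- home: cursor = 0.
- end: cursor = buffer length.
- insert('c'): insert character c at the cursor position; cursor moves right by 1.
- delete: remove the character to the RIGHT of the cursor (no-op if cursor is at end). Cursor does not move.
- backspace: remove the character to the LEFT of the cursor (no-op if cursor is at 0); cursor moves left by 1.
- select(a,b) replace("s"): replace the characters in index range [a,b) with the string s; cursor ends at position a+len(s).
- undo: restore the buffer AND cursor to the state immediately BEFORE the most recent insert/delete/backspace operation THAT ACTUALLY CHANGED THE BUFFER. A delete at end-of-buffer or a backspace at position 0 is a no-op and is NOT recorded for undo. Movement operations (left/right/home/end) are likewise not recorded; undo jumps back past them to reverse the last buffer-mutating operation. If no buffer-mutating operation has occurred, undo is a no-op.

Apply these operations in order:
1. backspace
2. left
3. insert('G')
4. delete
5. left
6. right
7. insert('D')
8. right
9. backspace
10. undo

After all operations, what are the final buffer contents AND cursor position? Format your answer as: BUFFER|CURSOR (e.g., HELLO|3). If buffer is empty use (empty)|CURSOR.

After op 1 (backspace): buf='NCABT' cursor=0
After op 2 (left): buf='NCABT' cursor=0
After op 3 (insert('G')): buf='GNCABT' cursor=1
After op 4 (delete): buf='GCABT' cursor=1
After op 5 (left): buf='GCABT' cursor=0
After op 6 (right): buf='GCABT' cursor=1
After op 7 (insert('D')): buf='GDCABT' cursor=2
After op 8 (right): buf='GDCABT' cursor=3
After op 9 (backspace): buf='GDABT' cursor=2
After op 10 (undo): buf='GDCABT' cursor=3

Answer: GDCABT|3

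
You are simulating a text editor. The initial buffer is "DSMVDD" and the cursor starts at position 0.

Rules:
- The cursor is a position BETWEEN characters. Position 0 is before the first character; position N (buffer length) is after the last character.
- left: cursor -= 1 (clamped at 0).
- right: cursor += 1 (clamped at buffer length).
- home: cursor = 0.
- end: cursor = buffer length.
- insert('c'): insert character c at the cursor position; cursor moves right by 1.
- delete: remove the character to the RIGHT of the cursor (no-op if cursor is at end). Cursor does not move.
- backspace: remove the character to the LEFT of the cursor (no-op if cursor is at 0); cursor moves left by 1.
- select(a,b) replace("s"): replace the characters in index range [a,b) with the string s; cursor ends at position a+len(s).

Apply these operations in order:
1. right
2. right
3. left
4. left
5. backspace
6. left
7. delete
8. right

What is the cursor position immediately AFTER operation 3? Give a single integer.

After op 1 (right): buf='DSMVDD' cursor=1
After op 2 (right): buf='DSMVDD' cursor=2
After op 3 (left): buf='DSMVDD' cursor=1

Answer: 1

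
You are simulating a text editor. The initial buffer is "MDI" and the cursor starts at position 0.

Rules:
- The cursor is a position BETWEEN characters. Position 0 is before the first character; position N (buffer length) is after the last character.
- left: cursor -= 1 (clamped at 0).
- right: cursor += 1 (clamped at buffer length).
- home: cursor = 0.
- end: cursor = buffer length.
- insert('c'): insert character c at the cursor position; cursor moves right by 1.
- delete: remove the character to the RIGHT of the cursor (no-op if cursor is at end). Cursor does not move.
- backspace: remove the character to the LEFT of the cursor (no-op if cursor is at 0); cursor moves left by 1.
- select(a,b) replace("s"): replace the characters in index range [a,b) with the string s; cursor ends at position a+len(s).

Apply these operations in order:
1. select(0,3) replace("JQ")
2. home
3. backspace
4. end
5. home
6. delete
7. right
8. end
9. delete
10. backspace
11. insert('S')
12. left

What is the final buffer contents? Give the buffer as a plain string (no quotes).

After op 1 (select(0,3) replace("JQ")): buf='JQ' cursor=2
After op 2 (home): buf='JQ' cursor=0
After op 3 (backspace): buf='JQ' cursor=0
After op 4 (end): buf='JQ' cursor=2
After op 5 (home): buf='JQ' cursor=0
After op 6 (delete): buf='Q' cursor=0
After op 7 (right): buf='Q' cursor=1
After op 8 (end): buf='Q' cursor=1
After op 9 (delete): buf='Q' cursor=1
After op 10 (backspace): buf='(empty)' cursor=0
After op 11 (insert('S')): buf='S' cursor=1
After op 12 (left): buf='S' cursor=0

Answer: S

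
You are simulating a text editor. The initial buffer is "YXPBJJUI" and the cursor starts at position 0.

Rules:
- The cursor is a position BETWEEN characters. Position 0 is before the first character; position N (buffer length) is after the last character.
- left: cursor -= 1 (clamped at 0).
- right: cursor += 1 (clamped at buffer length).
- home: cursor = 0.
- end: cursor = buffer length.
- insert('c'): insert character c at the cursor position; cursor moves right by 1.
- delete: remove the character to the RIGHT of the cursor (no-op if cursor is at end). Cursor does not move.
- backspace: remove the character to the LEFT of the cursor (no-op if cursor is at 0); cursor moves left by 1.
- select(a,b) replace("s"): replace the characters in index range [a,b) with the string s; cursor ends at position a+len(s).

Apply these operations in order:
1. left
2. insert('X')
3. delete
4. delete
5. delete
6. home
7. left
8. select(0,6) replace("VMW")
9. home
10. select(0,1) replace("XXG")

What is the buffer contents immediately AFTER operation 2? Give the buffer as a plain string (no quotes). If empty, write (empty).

After op 1 (left): buf='YXPBJJUI' cursor=0
After op 2 (insert('X')): buf='XYXPBJJUI' cursor=1

Answer: XYXPBJJUI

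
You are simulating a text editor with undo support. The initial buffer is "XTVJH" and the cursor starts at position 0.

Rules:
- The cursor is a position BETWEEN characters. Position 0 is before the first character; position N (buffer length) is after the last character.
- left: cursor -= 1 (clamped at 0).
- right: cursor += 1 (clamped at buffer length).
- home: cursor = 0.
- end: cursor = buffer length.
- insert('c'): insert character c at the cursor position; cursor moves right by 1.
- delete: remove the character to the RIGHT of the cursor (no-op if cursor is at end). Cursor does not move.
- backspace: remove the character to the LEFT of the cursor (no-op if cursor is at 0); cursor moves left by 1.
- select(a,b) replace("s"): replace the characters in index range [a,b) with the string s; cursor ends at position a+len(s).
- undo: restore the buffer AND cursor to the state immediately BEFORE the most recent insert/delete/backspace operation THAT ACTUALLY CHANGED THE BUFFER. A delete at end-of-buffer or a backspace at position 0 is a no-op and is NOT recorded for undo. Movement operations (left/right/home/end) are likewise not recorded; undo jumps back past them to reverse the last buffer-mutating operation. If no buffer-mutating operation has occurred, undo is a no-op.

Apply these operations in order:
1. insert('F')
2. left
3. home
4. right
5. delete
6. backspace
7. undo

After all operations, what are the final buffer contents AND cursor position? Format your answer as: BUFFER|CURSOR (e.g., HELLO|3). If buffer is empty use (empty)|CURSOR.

Answer: FTVJH|1

Derivation:
After op 1 (insert('F')): buf='FXTVJH' cursor=1
After op 2 (left): buf='FXTVJH' cursor=0
After op 3 (home): buf='FXTVJH' cursor=0
After op 4 (right): buf='FXTVJH' cursor=1
After op 5 (delete): buf='FTVJH' cursor=1
After op 6 (backspace): buf='TVJH' cursor=0
After op 7 (undo): buf='FTVJH' cursor=1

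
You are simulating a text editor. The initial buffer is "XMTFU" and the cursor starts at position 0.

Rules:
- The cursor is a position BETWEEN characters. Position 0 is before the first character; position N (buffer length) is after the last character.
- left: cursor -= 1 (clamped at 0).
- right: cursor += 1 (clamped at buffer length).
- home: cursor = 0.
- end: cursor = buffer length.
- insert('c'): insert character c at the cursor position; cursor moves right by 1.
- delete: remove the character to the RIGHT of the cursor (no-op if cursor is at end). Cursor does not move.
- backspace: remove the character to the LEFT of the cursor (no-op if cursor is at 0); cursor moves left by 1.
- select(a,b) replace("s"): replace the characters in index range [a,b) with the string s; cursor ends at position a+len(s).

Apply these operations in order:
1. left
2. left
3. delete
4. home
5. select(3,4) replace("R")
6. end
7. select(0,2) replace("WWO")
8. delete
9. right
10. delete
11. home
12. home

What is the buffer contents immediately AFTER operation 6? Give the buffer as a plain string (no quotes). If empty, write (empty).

After op 1 (left): buf='XMTFU' cursor=0
After op 2 (left): buf='XMTFU' cursor=0
After op 3 (delete): buf='MTFU' cursor=0
After op 4 (home): buf='MTFU' cursor=0
After op 5 (select(3,4) replace("R")): buf='MTFR' cursor=4
After op 6 (end): buf='MTFR' cursor=4

Answer: MTFR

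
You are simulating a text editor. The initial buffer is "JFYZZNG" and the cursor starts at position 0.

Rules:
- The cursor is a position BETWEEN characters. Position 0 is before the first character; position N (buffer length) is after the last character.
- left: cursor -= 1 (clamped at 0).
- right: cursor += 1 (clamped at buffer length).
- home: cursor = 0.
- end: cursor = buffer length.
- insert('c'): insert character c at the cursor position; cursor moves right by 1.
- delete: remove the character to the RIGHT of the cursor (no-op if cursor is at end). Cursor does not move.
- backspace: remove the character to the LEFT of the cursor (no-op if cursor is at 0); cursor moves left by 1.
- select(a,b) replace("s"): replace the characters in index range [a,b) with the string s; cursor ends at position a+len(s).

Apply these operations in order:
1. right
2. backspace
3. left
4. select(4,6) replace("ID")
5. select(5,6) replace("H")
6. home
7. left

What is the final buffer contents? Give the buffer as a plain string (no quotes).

After op 1 (right): buf='JFYZZNG' cursor=1
After op 2 (backspace): buf='FYZZNG' cursor=0
After op 3 (left): buf='FYZZNG' cursor=0
After op 4 (select(4,6) replace("ID")): buf='FYZZID' cursor=6
After op 5 (select(5,6) replace("H")): buf='FYZZIH' cursor=6
After op 6 (home): buf='FYZZIH' cursor=0
After op 7 (left): buf='FYZZIH' cursor=0

Answer: FYZZIH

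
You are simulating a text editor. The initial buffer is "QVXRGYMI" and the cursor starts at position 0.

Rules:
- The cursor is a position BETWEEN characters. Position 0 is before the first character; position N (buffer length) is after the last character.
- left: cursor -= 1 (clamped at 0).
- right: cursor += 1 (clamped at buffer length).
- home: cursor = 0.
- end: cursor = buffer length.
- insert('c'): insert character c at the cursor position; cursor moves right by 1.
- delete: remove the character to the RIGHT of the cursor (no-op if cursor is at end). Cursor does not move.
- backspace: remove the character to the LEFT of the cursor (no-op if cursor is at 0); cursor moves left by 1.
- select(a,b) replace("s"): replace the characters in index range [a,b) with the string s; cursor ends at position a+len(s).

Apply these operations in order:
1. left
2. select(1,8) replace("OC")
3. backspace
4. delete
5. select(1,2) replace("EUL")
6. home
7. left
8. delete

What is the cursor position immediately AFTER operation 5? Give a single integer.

After op 1 (left): buf='QVXRGYMI' cursor=0
After op 2 (select(1,8) replace("OC")): buf='QOC' cursor=3
After op 3 (backspace): buf='QO' cursor=2
After op 4 (delete): buf='QO' cursor=2
After op 5 (select(1,2) replace("EUL")): buf='QEUL' cursor=4

Answer: 4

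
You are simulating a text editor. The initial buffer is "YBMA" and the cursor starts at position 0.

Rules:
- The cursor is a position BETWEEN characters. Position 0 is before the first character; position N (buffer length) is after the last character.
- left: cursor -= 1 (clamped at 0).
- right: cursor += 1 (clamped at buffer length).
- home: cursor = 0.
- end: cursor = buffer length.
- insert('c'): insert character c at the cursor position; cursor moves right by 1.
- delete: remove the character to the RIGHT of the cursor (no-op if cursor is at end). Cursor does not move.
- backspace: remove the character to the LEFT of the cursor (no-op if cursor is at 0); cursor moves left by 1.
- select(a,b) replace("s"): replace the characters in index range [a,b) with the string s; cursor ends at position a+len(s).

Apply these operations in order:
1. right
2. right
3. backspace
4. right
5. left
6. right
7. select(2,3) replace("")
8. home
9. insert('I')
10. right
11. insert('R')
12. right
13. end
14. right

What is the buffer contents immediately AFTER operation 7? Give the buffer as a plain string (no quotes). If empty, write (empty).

After op 1 (right): buf='YBMA' cursor=1
After op 2 (right): buf='YBMA' cursor=2
After op 3 (backspace): buf='YMA' cursor=1
After op 4 (right): buf='YMA' cursor=2
After op 5 (left): buf='YMA' cursor=1
After op 6 (right): buf='YMA' cursor=2
After op 7 (select(2,3) replace("")): buf='YM' cursor=2

Answer: YM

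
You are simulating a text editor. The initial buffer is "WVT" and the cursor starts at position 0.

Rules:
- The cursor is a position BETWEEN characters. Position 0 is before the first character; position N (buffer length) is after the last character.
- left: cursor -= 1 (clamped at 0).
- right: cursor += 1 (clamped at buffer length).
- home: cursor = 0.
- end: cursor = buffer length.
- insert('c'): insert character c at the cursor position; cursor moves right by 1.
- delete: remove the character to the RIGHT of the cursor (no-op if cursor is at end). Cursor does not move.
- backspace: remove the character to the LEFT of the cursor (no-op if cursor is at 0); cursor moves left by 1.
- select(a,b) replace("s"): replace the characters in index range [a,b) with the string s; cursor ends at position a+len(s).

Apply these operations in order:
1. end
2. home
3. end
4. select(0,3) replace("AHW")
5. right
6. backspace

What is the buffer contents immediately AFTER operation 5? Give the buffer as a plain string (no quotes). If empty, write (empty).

Answer: AHW

Derivation:
After op 1 (end): buf='WVT' cursor=3
After op 2 (home): buf='WVT' cursor=0
After op 3 (end): buf='WVT' cursor=3
After op 4 (select(0,3) replace("AHW")): buf='AHW' cursor=3
After op 5 (right): buf='AHW' cursor=3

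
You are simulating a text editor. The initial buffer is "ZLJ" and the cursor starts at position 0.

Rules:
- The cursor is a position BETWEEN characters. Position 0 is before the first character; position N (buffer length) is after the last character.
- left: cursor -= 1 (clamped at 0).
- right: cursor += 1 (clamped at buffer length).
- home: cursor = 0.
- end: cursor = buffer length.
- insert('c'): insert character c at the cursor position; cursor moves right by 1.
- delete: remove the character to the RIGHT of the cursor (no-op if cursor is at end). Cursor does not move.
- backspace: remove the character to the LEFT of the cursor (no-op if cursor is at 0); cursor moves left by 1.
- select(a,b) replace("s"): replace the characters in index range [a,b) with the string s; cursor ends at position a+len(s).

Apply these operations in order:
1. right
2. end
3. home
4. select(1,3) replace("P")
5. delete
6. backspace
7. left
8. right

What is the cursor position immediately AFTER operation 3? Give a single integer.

Answer: 0

Derivation:
After op 1 (right): buf='ZLJ' cursor=1
After op 2 (end): buf='ZLJ' cursor=3
After op 3 (home): buf='ZLJ' cursor=0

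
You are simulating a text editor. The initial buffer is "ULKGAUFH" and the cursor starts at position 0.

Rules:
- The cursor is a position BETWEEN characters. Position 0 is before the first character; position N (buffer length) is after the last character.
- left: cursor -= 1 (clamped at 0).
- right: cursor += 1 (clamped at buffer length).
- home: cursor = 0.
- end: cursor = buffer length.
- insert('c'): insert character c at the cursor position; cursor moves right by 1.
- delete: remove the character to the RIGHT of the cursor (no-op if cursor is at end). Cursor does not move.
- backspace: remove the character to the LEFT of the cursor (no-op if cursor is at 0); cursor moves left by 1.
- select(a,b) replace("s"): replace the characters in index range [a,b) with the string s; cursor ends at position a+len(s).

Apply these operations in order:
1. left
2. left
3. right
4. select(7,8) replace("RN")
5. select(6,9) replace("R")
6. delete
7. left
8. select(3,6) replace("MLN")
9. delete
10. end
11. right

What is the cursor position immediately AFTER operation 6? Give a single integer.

Answer: 7

Derivation:
After op 1 (left): buf='ULKGAUFH' cursor=0
After op 2 (left): buf='ULKGAUFH' cursor=0
After op 3 (right): buf='ULKGAUFH' cursor=1
After op 4 (select(7,8) replace("RN")): buf='ULKGAUFRN' cursor=9
After op 5 (select(6,9) replace("R")): buf='ULKGAUR' cursor=7
After op 6 (delete): buf='ULKGAUR' cursor=7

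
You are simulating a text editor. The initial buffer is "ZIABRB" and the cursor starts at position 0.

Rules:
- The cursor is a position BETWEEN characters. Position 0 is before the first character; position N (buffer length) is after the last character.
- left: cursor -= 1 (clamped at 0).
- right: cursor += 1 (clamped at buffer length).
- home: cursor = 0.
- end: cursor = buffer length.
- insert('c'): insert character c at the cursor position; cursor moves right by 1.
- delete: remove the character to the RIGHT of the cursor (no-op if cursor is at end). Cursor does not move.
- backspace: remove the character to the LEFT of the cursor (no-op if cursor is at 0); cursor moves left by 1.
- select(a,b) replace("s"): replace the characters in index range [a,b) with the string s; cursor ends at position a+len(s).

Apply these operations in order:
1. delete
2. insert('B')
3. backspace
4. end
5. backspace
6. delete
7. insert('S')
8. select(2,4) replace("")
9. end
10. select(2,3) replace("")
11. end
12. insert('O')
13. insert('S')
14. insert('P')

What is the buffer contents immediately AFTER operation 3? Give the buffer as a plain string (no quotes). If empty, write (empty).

After op 1 (delete): buf='IABRB' cursor=0
After op 2 (insert('B')): buf='BIABRB' cursor=1
After op 3 (backspace): buf='IABRB' cursor=0

Answer: IABRB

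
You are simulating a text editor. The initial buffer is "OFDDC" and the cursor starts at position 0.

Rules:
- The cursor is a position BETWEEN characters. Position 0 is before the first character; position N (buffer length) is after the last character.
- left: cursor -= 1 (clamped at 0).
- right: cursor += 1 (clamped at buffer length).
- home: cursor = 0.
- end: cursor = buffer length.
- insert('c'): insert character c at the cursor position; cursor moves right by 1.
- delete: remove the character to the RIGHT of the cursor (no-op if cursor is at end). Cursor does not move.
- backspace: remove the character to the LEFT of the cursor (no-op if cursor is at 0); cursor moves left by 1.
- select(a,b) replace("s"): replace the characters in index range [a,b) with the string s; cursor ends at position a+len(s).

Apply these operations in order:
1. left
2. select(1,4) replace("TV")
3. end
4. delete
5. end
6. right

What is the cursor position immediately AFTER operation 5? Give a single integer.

After op 1 (left): buf='OFDDC' cursor=0
After op 2 (select(1,4) replace("TV")): buf='OTVC' cursor=3
After op 3 (end): buf='OTVC' cursor=4
After op 4 (delete): buf='OTVC' cursor=4
After op 5 (end): buf='OTVC' cursor=4

Answer: 4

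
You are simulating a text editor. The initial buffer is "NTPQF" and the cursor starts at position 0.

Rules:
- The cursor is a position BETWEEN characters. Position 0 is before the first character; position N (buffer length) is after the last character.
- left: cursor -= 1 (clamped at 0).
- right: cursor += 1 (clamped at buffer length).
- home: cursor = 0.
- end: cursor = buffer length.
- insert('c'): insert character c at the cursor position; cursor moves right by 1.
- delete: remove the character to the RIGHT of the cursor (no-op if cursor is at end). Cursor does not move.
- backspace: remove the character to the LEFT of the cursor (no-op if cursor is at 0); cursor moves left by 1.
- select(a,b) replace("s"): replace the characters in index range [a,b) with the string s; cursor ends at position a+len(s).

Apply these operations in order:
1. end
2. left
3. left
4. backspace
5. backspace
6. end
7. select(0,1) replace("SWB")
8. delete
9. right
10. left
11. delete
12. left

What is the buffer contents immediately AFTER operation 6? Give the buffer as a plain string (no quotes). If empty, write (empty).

Answer: NQF

Derivation:
After op 1 (end): buf='NTPQF' cursor=5
After op 2 (left): buf='NTPQF' cursor=4
After op 3 (left): buf='NTPQF' cursor=3
After op 4 (backspace): buf='NTQF' cursor=2
After op 5 (backspace): buf='NQF' cursor=1
After op 6 (end): buf='NQF' cursor=3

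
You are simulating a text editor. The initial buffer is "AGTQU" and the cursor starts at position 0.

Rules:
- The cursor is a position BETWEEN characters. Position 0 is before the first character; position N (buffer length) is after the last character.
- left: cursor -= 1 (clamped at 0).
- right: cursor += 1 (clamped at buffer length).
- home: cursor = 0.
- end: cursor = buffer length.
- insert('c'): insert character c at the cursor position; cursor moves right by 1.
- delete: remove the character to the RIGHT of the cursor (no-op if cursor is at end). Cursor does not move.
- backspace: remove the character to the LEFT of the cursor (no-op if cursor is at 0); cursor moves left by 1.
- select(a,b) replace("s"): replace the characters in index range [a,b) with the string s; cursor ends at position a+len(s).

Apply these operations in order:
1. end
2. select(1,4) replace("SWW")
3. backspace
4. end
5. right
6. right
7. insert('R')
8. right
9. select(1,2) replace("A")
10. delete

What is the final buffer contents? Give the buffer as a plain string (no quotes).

After op 1 (end): buf='AGTQU' cursor=5
After op 2 (select(1,4) replace("SWW")): buf='ASWWU' cursor=4
After op 3 (backspace): buf='ASWU' cursor=3
After op 4 (end): buf='ASWU' cursor=4
After op 5 (right): buf='ASWU' cursor=4
After op 6 (right): buf='ASWU' cursor=4
After op 7 (insert('R')): buf='ASWUR' cursor=5
After op 8 (right): buf='ASWUR' cursor=5
After op 9 (select(1,2) replace("A")): buf='AAWUR' cursor=2
After op 10 (delete): buf='AAUR' cursor=2

Answer: AAUR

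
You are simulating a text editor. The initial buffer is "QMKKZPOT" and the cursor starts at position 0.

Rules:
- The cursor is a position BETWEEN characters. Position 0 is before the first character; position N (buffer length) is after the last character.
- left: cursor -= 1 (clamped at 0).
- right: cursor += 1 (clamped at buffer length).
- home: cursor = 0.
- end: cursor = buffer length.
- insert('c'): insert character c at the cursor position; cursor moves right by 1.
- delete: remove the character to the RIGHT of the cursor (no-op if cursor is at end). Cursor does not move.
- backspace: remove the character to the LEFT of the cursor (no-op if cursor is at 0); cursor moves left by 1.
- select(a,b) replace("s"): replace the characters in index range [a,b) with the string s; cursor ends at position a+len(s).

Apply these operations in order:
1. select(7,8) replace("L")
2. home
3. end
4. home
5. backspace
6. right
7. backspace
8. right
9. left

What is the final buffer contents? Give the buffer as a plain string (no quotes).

Answer: MKKZPOL

Derivation:
After op 1 (select(7,8) replace("L")): buf='QMKKZPOL' cursor=8
After op 2 (home): buf='QMKKZPOL' cursor=0
After op 3 (end): buf='QMKKZPOL' cursor=8
After op 4 (home): buf='QMKKZPOL' cursor=0
After op 5 (backspace): buf='QMKKZPOL' cursor=0
After op 6 (right): buf='QMKKZPOL' cursor=1
After op 7 (backspace): buf='MKKZPOL' cursor=0
After op 8 (right): buf='MKKZPOL' cursor=1
After op 9 (left): buf='MKKZPOL' cursor=0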